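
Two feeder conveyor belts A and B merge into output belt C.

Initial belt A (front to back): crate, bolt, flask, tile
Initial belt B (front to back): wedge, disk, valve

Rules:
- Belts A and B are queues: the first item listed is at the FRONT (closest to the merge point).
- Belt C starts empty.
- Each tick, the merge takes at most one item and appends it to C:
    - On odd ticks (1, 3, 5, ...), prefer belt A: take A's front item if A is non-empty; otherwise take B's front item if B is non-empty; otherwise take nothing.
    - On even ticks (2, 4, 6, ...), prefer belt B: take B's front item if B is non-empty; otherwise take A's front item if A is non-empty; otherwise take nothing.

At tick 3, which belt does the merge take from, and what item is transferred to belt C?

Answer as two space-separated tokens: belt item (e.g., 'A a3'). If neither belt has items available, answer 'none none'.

Tick 1: prefer A, take crate from A; A=[bolt,flask,tile] B=[wedge,disk,valve] C=[crate]
Tick 2: prefer B, take wedge from B; A=[bolt,flask,tile] B=[disk,valve] C=[crate,wedge]
Tick 3: prefer A, take bolt from A; A=[flask,tile] B=[disk,valve] C=[crate,wedge,bolt]

Answer: A bolt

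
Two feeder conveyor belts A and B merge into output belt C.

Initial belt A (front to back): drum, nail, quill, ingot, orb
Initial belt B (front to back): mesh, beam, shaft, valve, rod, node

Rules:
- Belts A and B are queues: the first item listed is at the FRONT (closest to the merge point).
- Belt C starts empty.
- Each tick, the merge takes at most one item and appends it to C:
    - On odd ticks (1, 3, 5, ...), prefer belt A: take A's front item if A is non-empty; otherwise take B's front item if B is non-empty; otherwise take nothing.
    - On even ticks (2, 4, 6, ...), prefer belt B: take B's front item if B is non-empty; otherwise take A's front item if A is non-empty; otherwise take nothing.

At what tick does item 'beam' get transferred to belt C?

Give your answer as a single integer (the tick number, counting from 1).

Tick 1: prefer A, take drum from A; A=[nail,quill,ingot,orb] B=[mesh,beam,shaft,valve,rod,node] C=[drum]
Tick 2: prefer B, take mesh from B; A=[nail,quill,ingot,orb] B=[beam,shaft,valve,rod,node] C=[drum,mesh]
Tick 3: prefer A, take nail from A; A=[quill,ingot,orb] B=[beam,shaft,valve,rod,node] C=[drum,mesh,nail]
Tick 4: prefer B, take beam from B; A=[quill,ingot,orb] B=[shaft,valve,rod,node] C=[drum,mesh,nail,beam]

Answer: 4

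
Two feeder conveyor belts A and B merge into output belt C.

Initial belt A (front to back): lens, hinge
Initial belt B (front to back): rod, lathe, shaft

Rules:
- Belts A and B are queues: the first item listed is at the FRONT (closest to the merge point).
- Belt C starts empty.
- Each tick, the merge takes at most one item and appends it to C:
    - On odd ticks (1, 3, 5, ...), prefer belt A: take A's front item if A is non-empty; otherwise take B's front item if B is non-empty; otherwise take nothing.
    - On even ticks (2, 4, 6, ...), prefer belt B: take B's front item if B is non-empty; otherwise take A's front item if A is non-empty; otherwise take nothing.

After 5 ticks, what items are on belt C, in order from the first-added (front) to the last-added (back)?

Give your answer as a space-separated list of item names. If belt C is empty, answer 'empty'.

Tick 1: prefer A, take lens from A; A=[hinge] B=[rod,lathe,shaft] C=[lens]
Tick 2: prefer B, take rod from B; A=[hinge] B=[lathe,shaft] C=[lens,rod]
Tick 3: prefer A, take hinge from A; A=[-] B=[lathe,shaft] C=[lens,rod,hinge]
Tick 4: prefer B, take lathe from B; A=[-] B=[shaft] C=[lens,rod,hinge,lathe]
Tick 5: prefer A, take shaft from B; A=[-] B=[-] C=[lens,rod,hinge,lathe,shaft]

Answer: lens rod hinge lathe shaft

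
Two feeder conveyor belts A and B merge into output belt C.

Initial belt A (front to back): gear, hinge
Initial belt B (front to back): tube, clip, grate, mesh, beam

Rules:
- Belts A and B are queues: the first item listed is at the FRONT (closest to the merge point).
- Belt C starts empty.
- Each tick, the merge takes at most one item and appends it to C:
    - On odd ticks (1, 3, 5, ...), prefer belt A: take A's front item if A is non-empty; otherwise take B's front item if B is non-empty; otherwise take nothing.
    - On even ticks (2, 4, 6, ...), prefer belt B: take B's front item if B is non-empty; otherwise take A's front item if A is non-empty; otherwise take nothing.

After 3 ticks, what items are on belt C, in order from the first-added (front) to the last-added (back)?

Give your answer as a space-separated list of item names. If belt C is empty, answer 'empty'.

Answer: gear tube hinge

Derivation:
Tick 1: prefer A, take gear from A; A=[hinge] B=[tube,clip,grate,mesh,beam] C=[gear]
Tick 2: prefer B, take tube from B; A=[hinge] B=[clip,grate,mesh,beam] C=[gear,tube]
Tick 3: prefer A, take hinge from A; A=[-] B=[clip,grate,mesh,beam] C=[gear,tube,hinge]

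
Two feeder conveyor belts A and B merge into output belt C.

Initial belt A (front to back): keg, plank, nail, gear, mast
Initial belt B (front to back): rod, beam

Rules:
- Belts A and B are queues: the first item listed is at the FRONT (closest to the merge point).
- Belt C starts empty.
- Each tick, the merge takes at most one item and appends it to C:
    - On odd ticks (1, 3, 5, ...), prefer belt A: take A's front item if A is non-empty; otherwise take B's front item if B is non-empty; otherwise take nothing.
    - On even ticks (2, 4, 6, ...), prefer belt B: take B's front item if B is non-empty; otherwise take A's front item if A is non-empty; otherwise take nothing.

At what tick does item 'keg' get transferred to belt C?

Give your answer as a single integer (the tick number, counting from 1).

Answer: 1

Derivation:
Tick 1: prefer A, take keg from A; A=[plank,nail,gear,mast] B=[rod,beam] C=[keg]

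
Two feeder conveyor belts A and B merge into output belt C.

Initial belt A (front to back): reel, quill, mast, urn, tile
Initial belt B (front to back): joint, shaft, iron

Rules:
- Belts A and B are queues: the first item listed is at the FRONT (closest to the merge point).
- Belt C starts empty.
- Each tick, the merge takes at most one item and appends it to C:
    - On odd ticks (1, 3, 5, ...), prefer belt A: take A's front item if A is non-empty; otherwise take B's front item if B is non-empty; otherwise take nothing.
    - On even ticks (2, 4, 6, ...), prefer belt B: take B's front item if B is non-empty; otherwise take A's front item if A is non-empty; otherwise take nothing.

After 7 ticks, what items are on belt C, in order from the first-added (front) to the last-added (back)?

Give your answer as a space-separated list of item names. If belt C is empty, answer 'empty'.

Answer: reel joint quill shaft mast iron urn

Derivation:
Tick 1: prefer A, take reel from A; A=[quill,mast,urn,tile] B=[joint,shaft,iron] C=[reel]
Tick 2: prefer B, take joint from B; A=[quill,mast,urn,tile] B=[shaft,iron] C=[reel,joint]
Tick 3: prefer A, take quill from A; A=[mast,urn,tile] B=[shaft,iron] C=[reel,joint,quill]
Tick 4: prefer B, take shaft from B; A=[mast,urn,tile] B=[iron] C=[reel,joint,quill,shaft]
Tick 5: prefer A, take mast from A; A=[urn,tile] B=[iron] C=[reel,joint,quill,shaft,mast]
Tick 6: prefer B, take iron from B; A=[urn,tile] B=[-] C=[reel,joint,quill,shaft,mast,iron]
Tick 7: prefer A, take urn from A; A=[tile] B=[-] C=[reel,joint,quill,shaft,mast,iron,urn]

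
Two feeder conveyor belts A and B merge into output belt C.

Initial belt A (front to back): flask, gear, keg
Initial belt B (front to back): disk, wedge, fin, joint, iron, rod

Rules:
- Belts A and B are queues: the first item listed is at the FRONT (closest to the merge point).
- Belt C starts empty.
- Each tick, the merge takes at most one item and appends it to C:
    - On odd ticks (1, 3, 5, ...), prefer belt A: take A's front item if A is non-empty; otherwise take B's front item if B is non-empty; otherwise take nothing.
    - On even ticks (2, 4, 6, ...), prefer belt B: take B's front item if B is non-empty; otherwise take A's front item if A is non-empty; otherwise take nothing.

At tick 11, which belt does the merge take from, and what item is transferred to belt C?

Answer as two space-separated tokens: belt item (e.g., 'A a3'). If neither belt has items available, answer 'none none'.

Answer: none none

Derivation:
Tick 1: prefer A, take flask from A; A=[gear,keg] B=[disk,wedge,fin,joint,iron,rod] C=[flask]
Tick 2: prefer B, take disk from B; A=[gear,keg] B=[wedge,fin,joint,iron,rod] C=[flask,disk]
Tick 3: prefer A, take gear from A; A=[keg] B=[wedge,fin,joint,iron,rod] C=[flask,disk,gear]
Tick 4: prefer B, take wedge from B; A=[keg] B=[fin,joint,iron,rod] C=[flask,disk,gear,wedge]
Tick 5: prefer A, take keg from A; A=[-] B=[fin,joint,iron,rod] C=[flask,disk,gear,wedge,keg]
Tick 6: prefer B, take fin from B; A=[-] B=[joint,iron,rod] C=[flask,disk,gear,wedge,keg,fin]
Tick 7: prefer A, take joint from B; A=[-] B=[iron,rod] C=[flask,disk,gear,wedge,keg,fin,joint]
Tick 8: prefer B, take iron from B; A=[-] B=[rod] C=[flask,disk,gear,wedge,keg,fin,joint,iron]
Tick 9: prefer A, take rod from B; A=[-] B=[-] C=[flask,disk,gear,wedge,keg,fin,joint,iron,rod]
Tick 10: prefer B, both empty, nothing taken; A=[-] B=[-] C=[flask,disk,gear,wedge,keg,fin,joint,iron,rod]
Tick 11: prefer A, both empty, nothing taken; A=[-] B=[-] C=[flask,disk,gear,wedge,keg,fin,joint,iron,rod]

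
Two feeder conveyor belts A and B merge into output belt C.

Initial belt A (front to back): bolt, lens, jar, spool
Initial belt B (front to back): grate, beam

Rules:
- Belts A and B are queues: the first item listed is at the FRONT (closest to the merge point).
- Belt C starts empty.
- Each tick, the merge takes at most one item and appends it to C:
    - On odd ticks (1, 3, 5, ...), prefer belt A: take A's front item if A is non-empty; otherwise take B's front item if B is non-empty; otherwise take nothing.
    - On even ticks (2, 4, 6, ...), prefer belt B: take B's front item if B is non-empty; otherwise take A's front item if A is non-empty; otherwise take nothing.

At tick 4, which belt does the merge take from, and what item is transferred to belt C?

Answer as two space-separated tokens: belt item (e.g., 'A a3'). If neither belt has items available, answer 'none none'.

Tick 1: prefer A, take bolt from A; A=[lens,jar,spool] B=[grate,beam] C=[bolt]
Tick 2: prefer B, take grate from B; A=[lens,jar,spool] B=[beam] C=[bolt,grate]
Tick 3: prefer A, take lens from A; A=[jar,spool] B=[beam] C=[bolt,grate,lens]
Tick 4: prefer B, take beam from B; A=[jar,spool] B=[-] C=[bolt,grate,lens,beam]

Answer: B beam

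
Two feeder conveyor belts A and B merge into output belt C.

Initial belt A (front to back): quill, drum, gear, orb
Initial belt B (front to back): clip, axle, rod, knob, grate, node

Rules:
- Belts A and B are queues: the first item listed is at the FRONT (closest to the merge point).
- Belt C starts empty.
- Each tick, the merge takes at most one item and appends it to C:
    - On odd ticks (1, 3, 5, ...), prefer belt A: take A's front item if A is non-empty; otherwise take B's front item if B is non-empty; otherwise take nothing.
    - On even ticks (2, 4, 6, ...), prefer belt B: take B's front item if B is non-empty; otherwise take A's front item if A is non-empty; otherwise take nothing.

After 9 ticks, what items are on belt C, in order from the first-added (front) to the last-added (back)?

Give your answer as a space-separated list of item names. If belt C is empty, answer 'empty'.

Answer: quill clip drum axle gear rod orb knob grate

Derivation:
Tick 1: prefer A, take quill from A; A=[drum,gear,orb] B=[clip,axle,rod,knob,grate,node] C=[quill]
Tick 2: prefer B, take clip from B; A=[drum,gear,orb] B=[axle,rod,knob,grate,node] C=[quill,clip]
Tick 3: prefer A, take drum from A; A=[gear,orb] B=[axle,rod,knob,grate,node] C=[quill,clip,drum]
Tick 4: prefer B, take axle from B; A=[gear,orb] B=[rod,knob,grate,node] C=[quill,clip,drum,axle]
Tick 5: prefer A, take gear from A; A=[orb] B=[rod,knob,grate,node] C=[quill,clip,drum,axle,gear]
Tick 6: prefer B, take rod from B; A=[orb] B=[knob,grate,node] C=[quill,clip,drum,axle,gear,rod]
Tick 7: prefer A, take orb from A; A=[-] B=[knob,grate,node] C=[quill,clip,drum,axle,gear,rod,orb]
Tick 8: prefer B, take knob from B; A=[-] B=[grate,node] C=[quill,clip,drum,axle,gear,rod,orb,knob]
Tick 9: prefer A, take grate from B; A=[-] B=[node] C=[quill,clip,drum,axle,gear,rod,orb,knob,grate]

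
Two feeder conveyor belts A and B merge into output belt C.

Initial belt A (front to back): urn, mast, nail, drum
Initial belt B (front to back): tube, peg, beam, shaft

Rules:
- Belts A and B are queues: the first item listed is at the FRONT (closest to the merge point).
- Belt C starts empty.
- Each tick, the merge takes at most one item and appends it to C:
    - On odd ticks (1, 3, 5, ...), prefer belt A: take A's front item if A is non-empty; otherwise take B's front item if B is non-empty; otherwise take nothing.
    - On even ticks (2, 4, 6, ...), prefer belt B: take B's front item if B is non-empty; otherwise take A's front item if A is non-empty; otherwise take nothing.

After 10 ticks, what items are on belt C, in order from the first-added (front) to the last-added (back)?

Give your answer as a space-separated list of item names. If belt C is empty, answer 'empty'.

Answer: urn tube mast peg nail beam drum shaft

Derivation:
Tick 1: prefer A, take urn from A; A=[mast,nail,drum] B=[tube,peg,beam,shaft] C=[urn]
Tick 2: prefer B, take tube from B; A=[mast,nail,drum] B=[peg,beam,shaft] C=[urn,tube]
Tick 3: prefer A, take mast from A; A=[nail,drum] B=[peg,beam,shaft] C=[urn,tube,mast]
Tick 4: prefer B, take peg from B; A=[nail,drum] B=[beam,shaft] C=[urn,tube,mast,peg]
Tick 5: prefer A, take nail from A; A=[drum] B=[beam,shaft] C=[urn,tube,mast,peg,nail]
Tick 6: prefer B, take beam from B; A=[drum] B=[shaft] C=[urn,tube,mast,peg,nail,beam]
Tick 7: prefer A, take drum from A; A=[-] B=[shaft] C=[urn,tube,mast,peg,nail,beam,drum]
Tick 8: prefer B, take shaft from B; A=[-] B=[-] C=[urn,tube,mast,peg,nail,beam,drum,shaft]
Tick 9: prefer A, both empty, nothing taken; A=[-] B=[-] C=[urn,tube,mast,peg,nail,beam,drum,shaft]
Tick 10: prefer B, both empty, nothing taken; A=[-] B=[-] C=[urn,tube,mast,peg,nail,beam,drum,shaft]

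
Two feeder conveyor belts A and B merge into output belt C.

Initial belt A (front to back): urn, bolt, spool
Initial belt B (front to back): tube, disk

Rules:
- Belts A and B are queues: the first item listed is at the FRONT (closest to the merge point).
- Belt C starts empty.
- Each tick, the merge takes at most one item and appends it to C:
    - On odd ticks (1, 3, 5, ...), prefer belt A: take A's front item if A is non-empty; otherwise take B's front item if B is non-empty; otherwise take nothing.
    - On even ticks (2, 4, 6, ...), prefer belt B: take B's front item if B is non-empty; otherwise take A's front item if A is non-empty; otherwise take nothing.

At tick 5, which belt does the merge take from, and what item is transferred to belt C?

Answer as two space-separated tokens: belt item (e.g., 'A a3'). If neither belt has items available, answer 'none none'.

Answer: A spool

Derivation:
Tick 1: prefer A, take urn from A; A=[bolt,spool] B=[tube,disk] C=[urn]
Tick 2: prefer B, take tube from B; A=[bolt,spool] B=[disk] C=[urn,tube]
Tick 3: prefer A, take bolt from A; A=[spool] B=[disk] C=[urn,tube,bolt]
Tick 4: prefer B, take disk from B; A=[spool] B=[-] C=[urn,tube,bolt,disk]
Tick 5: prefer A, take spool from A; A=[-] B=[-] C=[urn,tube,bolt,disk,spool]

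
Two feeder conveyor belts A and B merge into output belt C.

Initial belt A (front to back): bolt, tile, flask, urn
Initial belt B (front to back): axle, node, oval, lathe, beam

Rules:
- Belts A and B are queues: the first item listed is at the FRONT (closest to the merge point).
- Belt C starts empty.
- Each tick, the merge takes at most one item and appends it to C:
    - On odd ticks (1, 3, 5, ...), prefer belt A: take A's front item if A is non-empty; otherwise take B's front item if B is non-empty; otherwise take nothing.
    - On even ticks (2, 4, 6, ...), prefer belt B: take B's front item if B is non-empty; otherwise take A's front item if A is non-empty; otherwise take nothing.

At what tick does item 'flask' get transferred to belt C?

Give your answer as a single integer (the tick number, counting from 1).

Answer: 5

Derivation:
Tick 1: prefer A, take bolt from A; A=[tile,flask,urn] B=[axle,node,oval,lathe,beam] C=[bolt]
Tick 2: prefer B, take axle from B; A=[tile,flask,urn] B=[node,oval,lathe,beam] C=[bolt,axle]
Tick 3: prefer A, take tile from A; A=[flask,urn] B=[node,oval,lathe,beam] C=[bolt,axle,tile]
Tick 4: prefer B, take node from B; A=[flask,urn] B=[oval,lathe,beam] C=[bolt,axle,tile,node]
Tick 5: prefer A, take flask from A; A=[urn] B=[oval,lathe,beam] C=[bolt,axle,tile,node,flask]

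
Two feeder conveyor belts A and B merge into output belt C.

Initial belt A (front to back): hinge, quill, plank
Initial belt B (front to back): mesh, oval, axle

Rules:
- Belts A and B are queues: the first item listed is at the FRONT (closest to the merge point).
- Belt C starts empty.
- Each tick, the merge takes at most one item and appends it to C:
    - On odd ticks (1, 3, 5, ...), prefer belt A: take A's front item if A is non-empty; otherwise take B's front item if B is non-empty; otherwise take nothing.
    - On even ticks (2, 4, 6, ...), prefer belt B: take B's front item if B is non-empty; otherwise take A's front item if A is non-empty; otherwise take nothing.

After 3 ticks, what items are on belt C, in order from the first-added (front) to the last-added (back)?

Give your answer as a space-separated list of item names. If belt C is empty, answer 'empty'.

Tick 1: prefer A, take hinge from A; A=[quill,plank] B=[mesh,oval,axle] C=[hinge]
Tick 2: prefer B, take mesh from B; A=[quill,plank] B=[oval,axle] C=[hinge,mesh]
Tick 3: prefer A, take quill from A; A=[plank] B=[oval,axle] C=[hinge,mesh,quill]

Answer: hinge mesh quill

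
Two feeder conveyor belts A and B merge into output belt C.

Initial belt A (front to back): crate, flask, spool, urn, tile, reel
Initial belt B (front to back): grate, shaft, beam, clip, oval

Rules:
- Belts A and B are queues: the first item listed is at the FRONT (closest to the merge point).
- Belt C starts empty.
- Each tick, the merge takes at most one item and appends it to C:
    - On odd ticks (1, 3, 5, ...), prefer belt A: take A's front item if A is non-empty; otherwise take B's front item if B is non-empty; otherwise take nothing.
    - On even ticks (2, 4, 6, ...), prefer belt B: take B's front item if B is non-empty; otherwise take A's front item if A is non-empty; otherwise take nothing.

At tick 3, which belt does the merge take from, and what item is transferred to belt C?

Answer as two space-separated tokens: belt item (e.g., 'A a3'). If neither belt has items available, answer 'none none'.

Tick 1: prefer A, take crate from A; A=[flask,spool,urn,tile,reel] B=[grate,shaft,beam,clip,oval] C=[crate]
Tick 2: prefer B, take grate from B; A=[flask,spool,urn,tile,reel] B=[shaft,beam,clip,oval] C=[crate,grate]
Tick 3: prefer A, take flask from A; A=[spool,urn,tile,reel] B=[shaft,beam,clip,oval] C=[crate,grate,flask]

Answer: A flask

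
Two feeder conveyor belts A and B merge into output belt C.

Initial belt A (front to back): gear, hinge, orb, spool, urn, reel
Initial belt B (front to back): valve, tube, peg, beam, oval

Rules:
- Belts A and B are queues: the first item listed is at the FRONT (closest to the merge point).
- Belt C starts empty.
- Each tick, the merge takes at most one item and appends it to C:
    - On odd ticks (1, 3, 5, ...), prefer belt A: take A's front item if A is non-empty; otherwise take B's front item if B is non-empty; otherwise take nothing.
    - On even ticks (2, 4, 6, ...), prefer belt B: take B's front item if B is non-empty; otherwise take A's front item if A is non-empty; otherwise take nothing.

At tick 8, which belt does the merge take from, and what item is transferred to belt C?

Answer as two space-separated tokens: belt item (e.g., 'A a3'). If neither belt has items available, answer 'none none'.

Answer: B beam

Derivation:
Tick 1: prefer A, take gear from A; A=[hinge,orb,spool,urn,reel] B=[valve,tube,peg,beam,oval] C=[gear]
Tick 2: prefer B, take valve from B; A=[hinge,orb,spool,urn,reel] B=[tube,peg,beam,oval] C=[gear,valve]
Tick 3: prefer A, take hinge from A; A=[orb,spool,urn,reel] B=[tube,peg,beam,oval] C=[gear,valve,hinge]
Tick 4: prefer B, take tube from B; A=[orb,spool,urn,reel] B=[peg,beam,oval] C=[gear,valve,hinge,tube]
Tick 5: prefer A, take orb from A; A=[spool,urn,reel] B=[peg,beam,oval] C=[gear,valve,hinge,tube,orb]
Tick 6: prefer B, take peg from B; A=[spool,urn,reel] B=[beam,oval] C=[gear,valve,hinge,tube,orb,peg]
Tick 7: prefer A, take spool from A; A=[urn,reel] B=[beam,oval] C=[gear,valve,hinge,tube,orb,peg,spool]
Tick 8: prefer B, take beam from B; A=[urn,reel] B=[oval] C=[gear,valve,hinge,tube,orb,peg,spool,beam]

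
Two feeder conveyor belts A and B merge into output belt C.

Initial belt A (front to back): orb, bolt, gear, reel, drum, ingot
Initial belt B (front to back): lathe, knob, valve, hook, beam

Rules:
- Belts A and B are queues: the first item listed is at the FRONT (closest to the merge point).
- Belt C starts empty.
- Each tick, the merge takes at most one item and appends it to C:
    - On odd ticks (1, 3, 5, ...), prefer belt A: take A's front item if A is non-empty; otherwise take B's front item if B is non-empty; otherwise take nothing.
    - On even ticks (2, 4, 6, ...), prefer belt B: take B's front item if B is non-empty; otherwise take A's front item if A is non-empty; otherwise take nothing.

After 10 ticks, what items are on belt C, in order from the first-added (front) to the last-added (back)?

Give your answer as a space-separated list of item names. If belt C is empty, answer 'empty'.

Answer: orb lathe bolt knob gear valve reel hook drum beam

Derivation:
Tick 1: prefer A, take orb from A; A=[bolt,gear,reel,drum,ingot] B=[lathe,knob,valve,hook,beam] C=[orb]
Tick 2: prefer B, take lathe from B; A=[bolt,gear,reel,drum,ingot] B=[knob,valve,hook,beam] C=[orb,lathe]
Tick 3: prefer A, take bolt from A; A=[gear,reel,drum,ingot] B=[knob,valve,hook,beam] C=[orb,lathe,bolt]
Tick 4: prefer B, take knob from B; A=[gear,reel,drum,ingot] B=[valve,hook,beam] C=[orb,lathe,bolt,knob]
Tick 5: prefer A, take gear from A; A=[reel,drum,ingot] B=[valve,hook,beam] C=[orb,lathe,bolt,knob,gear]
Tick 6: prefer B, take valve from B; A=[reel,drum,ingot] B=[hook,beam] C=[orb,lathe,bolt,knob,gear,valve]
Tick 7: prefer A, take reel from A; A=[drum,ingot] B=[hook,beam] C=[orb,lathe,bolt,knob,gear,valve,reel]
Tick 8: prefer B, take hook from B; A=[drum,ingot] B=[beam] C=[orb,lathe,bolt,knob,gear,valve,reel,hook]
Tick 9: prefer A, take drum from A; A=[ingot] B=[beam] C=[orb,lathe,bolt,knob,gear,valve,reel,hook,drum]
Tick 10: prefer B, take beam from B; A=[ingot] B=[-] C=[orb,lathe,bolt,knob,gear,valve,reel,hook,drum,beam]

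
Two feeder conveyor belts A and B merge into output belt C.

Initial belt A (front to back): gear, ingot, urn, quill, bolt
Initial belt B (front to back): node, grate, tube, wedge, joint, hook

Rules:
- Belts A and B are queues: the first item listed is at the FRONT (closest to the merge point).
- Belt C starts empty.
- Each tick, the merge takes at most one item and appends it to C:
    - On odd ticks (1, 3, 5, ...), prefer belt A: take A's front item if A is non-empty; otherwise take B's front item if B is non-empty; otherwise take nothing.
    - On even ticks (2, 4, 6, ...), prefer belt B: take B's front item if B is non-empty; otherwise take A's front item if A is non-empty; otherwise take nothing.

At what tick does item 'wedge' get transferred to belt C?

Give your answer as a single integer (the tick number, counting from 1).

Answer: 8

Derivation:
Tick 1: prefer A, take gear from A; A=[ingot,urn,quill,bolt] B=[node,grate,tube,wedge,joint,hook] C=[gear]
Tick 2: prefer B, take node from B; A=[ingot,urn,quill,bolt] B=[grate,tube,wedge,joint,hook] C=[gear,node]
Tick 3: prefer A, take ingot from A; A=[urn,quill,bolt] B=[grate,tube,wedge,joint,hook] C=[gear,node,ingot]
Tick 4: prefer B, take grate from B; A=[urn,quill,bolt] B=[tube,wedge,joint,hook] C=[gear,node,ingot,grate]
Tick 5: prefer A, take urn from A; A=[quill,bolt] B=[tube,wedge,joint,hook] C=[gear,node,ingot,grate,urn]
Tick 6: prefer B, take tube from B; A=[quill,bolt] B=[wedge,joint,hook] C=[gear,node,ingot,grate,urn,tube]
Tick 7: prefer A, take quill from A; A=[bolt] B=[wedge,joint,hook] C=[gear,node,ingot,grate,urn,tube,quill]
Tick 8: prefer B, take wedge from B; A=[bolt] B=[joint,hook] C=[gear,node,ingot,grate,urn,tube,quill,wedge]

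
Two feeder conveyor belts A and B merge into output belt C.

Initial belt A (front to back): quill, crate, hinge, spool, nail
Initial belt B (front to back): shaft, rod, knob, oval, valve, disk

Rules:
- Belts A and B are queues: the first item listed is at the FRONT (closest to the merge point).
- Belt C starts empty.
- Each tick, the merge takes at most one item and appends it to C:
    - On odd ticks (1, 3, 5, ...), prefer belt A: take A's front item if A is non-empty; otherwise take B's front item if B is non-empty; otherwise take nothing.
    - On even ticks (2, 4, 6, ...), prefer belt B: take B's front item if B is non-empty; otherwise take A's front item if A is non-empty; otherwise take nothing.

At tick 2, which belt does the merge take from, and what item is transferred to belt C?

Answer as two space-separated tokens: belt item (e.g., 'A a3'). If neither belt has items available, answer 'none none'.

Answer: B shaft

Derivation:
Tick 1: prefer A, take quill from A; A=[crate,hinge,spool,nail] B=[shaft,rod,knob,oval,valve,disk] C=[quill]
Tick 2: prefer B, take shaft from B; A=[crate,hinge,spool,nail] B=[rod,knob,oval,valve,disk] C=[quill,shaft]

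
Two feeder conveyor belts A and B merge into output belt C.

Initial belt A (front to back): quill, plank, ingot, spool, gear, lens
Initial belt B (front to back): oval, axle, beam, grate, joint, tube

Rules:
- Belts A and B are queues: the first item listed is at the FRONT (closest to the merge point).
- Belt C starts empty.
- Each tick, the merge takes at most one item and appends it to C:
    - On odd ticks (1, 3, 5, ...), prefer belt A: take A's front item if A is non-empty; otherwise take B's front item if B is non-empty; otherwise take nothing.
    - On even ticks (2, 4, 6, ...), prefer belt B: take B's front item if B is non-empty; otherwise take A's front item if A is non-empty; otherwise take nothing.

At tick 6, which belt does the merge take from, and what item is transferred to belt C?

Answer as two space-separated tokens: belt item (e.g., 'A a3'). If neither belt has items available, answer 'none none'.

Answer: B beam

Derivation:
Tick 1: prefer A, take quill from A; A=[plank,ingot,spool,gear,lens] B=[oval,axle,beam,grate,joint,tube] C=[quill]
Tick 2: prefer B, take oval from B; A=[plank,ingot,spool,gear,lens] B=[axle,beam,grate,joint,tube] C=[quill,oval]
Tick 3: prefer A, take plank from A; A=[ingot,spool,gear,lens] B=[axle,beam,grate,joint,tube] C=[quill,oval,plank]
Tick 4: prefer B, take axle from B; A=[ingot,spool,gear,lens] B=[beam,grate,joint,tube] C=[quill,oval,plank,axle]
Tick 5: prefer A, take ingot from A; A=[spool,gear,lens] B=[beam,grate,joint,tube] C=[quill,oval,plank,axle,ingot]
Tick 6: prefer B, take beam from B; A=[spool,gear,lens] B=[grate,joint,tube] C=[quill,oval,plank,axle,ingot,beam]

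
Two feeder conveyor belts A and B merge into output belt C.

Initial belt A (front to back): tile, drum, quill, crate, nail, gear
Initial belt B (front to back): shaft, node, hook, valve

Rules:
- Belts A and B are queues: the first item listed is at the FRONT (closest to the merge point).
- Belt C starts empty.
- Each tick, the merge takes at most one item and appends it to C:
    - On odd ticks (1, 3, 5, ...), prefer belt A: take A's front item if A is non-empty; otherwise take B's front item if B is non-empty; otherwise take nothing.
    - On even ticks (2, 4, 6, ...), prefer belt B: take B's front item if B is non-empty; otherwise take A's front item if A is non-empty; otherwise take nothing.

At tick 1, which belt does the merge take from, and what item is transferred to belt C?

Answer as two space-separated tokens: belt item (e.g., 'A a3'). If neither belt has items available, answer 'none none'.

Tick 1: prefer A, take tile from A; A=[drum,quill,crate,nail,gear] B=[shaft,node,hook,valve] C=[tile]

Answer: A tile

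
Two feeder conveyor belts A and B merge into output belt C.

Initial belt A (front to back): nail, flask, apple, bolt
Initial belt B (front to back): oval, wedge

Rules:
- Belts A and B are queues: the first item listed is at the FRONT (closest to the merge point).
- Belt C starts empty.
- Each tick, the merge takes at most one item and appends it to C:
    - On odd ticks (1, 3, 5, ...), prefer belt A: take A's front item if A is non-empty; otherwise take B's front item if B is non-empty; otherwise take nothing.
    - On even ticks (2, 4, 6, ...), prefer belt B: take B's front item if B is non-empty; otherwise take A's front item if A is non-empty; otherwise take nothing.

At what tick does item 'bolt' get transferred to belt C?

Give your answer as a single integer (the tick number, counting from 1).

Tick 1: prefer A, take nail from A; A=[flask,apple,bolt] B=[oval,wedge] C=[nail]
Tick 2: prefer B, take oval from B; A=[flask,apple,bolt] B=[wedge] C=[nail,oval]
Tick 3: prefer A, take flask from A; A=[apple,bolt] B=[wedge] C=[nail,oval,flask]
Tick 4: prefer B, take wedge from B; A=[apple,bolt] B=[-] C=[nail,oval,flask,wedge]
Tick 5: prefer A, take apple from A; A=[bolt] B=[-] C=[nail,oval,flask,wedge,apple]
Tick 6: prefer B, take bolt from A; A=[-] B=[-] C=[nail,oval,flask,wedge,apple,bolt]

Answer: 6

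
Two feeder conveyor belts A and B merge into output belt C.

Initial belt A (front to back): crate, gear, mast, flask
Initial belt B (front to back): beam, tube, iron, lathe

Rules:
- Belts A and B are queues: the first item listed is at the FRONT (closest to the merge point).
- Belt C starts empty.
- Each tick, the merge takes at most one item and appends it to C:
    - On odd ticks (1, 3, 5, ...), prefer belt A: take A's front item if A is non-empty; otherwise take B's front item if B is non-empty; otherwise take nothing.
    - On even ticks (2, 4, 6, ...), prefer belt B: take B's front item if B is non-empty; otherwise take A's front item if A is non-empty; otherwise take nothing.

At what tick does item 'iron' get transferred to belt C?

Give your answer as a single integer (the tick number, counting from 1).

Tick 1: prefer A, take crate from A; A=[gear,mast,flask] B=[beam,tube,iron,lathe] C=[crate]
Tick 2: prefer B, take beam from B; A=[gear,mast,flask] B=[tube,iron,lathe] C=[crate,beam]
Tick 3: prefer A, take gear from A; A=[mast,flask] B=[tube,iron,lathe] C=[crate,beam,gear]
Tick 4: prefer B, take tube from B; A=[mast,flask] B=[iron,lathe] C=[crate,beam,gear,tube]
Tick 5: prefer A, take mast from A; A=[flask] B=[iron,lathe] C=[crate,beam,gear,tube,mast]
Tick 6: prefer B, take iron from B; A=[flask] B=[lathe] C=[crate,beam,gear,tube,mast,iron]

Answer: 6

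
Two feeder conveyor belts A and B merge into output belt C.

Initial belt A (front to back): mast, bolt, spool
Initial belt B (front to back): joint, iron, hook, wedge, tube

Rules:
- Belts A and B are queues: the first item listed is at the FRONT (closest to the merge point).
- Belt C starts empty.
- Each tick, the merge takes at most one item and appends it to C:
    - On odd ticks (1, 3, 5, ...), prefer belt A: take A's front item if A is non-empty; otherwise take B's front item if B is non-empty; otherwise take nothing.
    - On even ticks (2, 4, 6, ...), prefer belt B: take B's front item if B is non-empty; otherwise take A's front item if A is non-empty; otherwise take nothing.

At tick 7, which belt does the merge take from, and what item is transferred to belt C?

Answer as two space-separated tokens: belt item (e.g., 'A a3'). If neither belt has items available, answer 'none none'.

Answer: B wedge

Derivation:
Tick 1: prefer A, take mast from A; A=[bolt,spool] B=[joint,iron,hook,wedge,tube] C=[mast]
Tick 2: prefer B, take joint from B; A=[bolt,spool] B=[iron,hook,wedge,tube] C=[mast,joint]
Tick 3: prefer A, take bolt from A; A=[spool] B=[iron,hook,wedge,tube] C=[mast,joint,bolt]
Tick 4: prefer B, take iron from B; A=[spool] B=[hook,wedge,tube] C=[mast,joint,bolt,iron]
Tick 5: prefer A, take spool from A; A=[-] B=[hook,wedge,tube] C=[mast,joint,bolt,iron,spool]
Tick 6: prefer B, take hook from B; A=[-] B=[wedge,tube] C=[mast,joint,bolt,iron,spool,hook]
Tick 7: prefer A, take wedge from B; A=[-] B=[tube] C=[mast,joint,bolt,iron,spool,hook,wedge]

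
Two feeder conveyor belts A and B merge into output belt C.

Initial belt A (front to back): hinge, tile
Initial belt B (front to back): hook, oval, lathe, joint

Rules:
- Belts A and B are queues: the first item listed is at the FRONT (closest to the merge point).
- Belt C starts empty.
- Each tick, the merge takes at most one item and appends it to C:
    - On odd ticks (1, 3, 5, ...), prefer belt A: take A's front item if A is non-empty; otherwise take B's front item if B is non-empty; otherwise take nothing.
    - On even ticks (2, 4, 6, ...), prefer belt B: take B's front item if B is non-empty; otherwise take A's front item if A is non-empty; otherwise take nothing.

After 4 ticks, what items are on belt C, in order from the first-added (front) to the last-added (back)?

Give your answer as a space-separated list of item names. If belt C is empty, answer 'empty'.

Tick 1: prefer A, take hinge from A; A=[tile] B=[hook,oval,lathe,joint] C=[hinge]
Tick 2: prefer B, take hook from B; A=[tile] B=[oval,lathe,joint] C=[hinge,hook]
Tick 3: prefer A, take tile from A; A=[-] B=[oval,lathe,joint] C=[hinge,hook,tile]
Tick 4: prefer B, take oval from B; A=[-] B=[lathe,joint] C=[hinge,hook,tile,oval]

Answer: hinge hook tile oval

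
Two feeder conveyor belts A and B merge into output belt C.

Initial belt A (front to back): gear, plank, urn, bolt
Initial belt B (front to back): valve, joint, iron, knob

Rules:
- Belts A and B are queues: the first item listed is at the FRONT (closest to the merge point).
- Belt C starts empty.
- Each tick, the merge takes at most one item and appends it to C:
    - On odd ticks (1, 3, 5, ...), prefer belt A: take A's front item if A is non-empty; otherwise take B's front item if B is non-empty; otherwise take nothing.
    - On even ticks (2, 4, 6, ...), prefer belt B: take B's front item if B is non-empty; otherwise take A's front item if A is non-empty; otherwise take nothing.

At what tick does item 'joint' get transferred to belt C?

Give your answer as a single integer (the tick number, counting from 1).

Answer: 4

Derivation:
Tick 1: prefer A, take gear from A; A=[plank,urn,bolt] B=[valve,joint,iron,knob] C=[gear]
Tick 2: prefer B, take valve from B; A=[plank,urn,bolt] B=[joint,iron,knob] C=[gear,valve]
Tick 3: prefer A, take plank from A; A=[urn,bolt] B=[joint,iron,knob] C=[gear,valve,plank]
Tick 4: prefer B, take joint from B; A=[urn,bolt] B=[iron,knob] C=[gear,valve,plank,joint]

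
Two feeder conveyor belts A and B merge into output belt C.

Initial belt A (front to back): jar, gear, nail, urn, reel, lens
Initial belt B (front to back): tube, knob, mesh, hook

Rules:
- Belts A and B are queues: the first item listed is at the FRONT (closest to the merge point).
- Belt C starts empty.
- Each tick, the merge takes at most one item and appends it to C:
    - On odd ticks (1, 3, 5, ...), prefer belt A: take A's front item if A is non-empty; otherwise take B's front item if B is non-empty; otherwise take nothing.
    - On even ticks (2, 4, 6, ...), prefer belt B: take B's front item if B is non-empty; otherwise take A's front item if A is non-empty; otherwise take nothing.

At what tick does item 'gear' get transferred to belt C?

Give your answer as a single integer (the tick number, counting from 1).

Answer: 3

Derivation:
Tick 1: prefer A, take jar from A; A=[gear,nail,urn,reel,lens] B=[tube,knob,mesh,hook] C=[jar]
Tick 2: prefer B, take tube from B; A=[gear,nail,urn,reel,lens] B=[knob,mesh,hook] C=[jar,tube]
Tick 3: prefer A, take gear from A; A=[nail,urn,reel,lens] B=[knob,mesh,hook] C=[jar,tube,gear]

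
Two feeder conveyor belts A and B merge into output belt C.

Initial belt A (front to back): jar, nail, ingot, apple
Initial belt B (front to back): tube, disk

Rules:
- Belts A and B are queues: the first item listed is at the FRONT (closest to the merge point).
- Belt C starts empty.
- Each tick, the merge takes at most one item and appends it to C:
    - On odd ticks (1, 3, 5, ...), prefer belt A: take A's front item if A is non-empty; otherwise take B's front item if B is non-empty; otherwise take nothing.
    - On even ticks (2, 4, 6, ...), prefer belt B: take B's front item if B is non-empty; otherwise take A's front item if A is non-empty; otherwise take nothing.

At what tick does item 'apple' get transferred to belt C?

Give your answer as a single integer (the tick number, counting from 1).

Tick 1: prefer A, take jar from A; A=[nail,ingot,apple] B=[tube,disk] C=[jar]
Tick 2: prefer B, take tube from B; A=[nail,ingot,apple] B=[disk] C=[jar,tube]
Tick 3: prefer A, take nail from A; A=[ingot,apple] B=[disk] C=[jar,tube,nail]
Tick 4: prefer B, take disk from B; A=[ingot,apple] B=[-] C=[jar,tube,nail,disk]
Tick 5: prefer A, take ingot from A; A=[apple] B=[-] C=[jar,tube,nail,disk,ingot]
Tick 6: prefer B, take apple from A; A=[-] B=[-] C=[jar,tube,nail,disk,ingot,apple]

Answer: 6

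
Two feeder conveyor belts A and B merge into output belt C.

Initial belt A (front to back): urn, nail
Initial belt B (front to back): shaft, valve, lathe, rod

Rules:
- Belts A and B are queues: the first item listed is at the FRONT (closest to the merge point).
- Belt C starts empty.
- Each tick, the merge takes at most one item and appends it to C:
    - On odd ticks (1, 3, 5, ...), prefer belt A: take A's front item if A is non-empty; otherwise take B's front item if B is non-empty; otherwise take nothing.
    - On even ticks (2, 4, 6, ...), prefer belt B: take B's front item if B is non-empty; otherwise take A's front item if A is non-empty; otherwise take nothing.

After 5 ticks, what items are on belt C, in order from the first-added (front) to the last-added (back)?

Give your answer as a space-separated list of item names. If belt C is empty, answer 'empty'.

Answer: urn shaft nail valve lathe

Derivation:
Tick 1: prefer A, take urn from A; A=[nail] B=[shaft,valve,lathe,rod] C=[urn]
Tick 2: prefer B, take shaft from B; A=[nail] B=[valve,lathe,rod] C=[urn,shaft]
Tick 3: prefer A, take nail from A; A=[-] B=[valve,lathe,rod] C=[urn,shaft,nail]
Tick 4: prefer B, take valve from B; A=[-] B=[lathe,rod] C=[urn,shaft,nail,valve]
Tick 5: prefer A, take lathe from B; A=[-] B=[rod] C=[urn,shaft,nail,valve,lathe]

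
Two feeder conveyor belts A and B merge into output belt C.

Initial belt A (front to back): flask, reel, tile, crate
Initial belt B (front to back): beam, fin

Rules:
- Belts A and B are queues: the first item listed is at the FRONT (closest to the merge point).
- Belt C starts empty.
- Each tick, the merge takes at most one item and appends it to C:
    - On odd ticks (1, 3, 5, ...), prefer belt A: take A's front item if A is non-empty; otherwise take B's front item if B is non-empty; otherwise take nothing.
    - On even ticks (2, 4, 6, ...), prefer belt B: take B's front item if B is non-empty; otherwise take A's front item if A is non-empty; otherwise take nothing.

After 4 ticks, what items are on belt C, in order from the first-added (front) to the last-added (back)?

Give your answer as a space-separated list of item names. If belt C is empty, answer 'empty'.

Answer: flask beam reel fin

Derivation:
Tick 1: prefer A, take flask from A; A=[reel,tile,crate] B=[beam,fin] C=[flask]
Tick 2: prefer B, take beam from B; A=[reel,tile,crate] B=[fin] C=[flask,beam]
Tick 3: prefer A, take reel from A; A=[tile,crate] B=[fin] C=[flask,beam,reel]
Tick 4: prefer B, take fin from B; A=[tile,crate] B=[-] C=[flask,beam,reel,fin]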